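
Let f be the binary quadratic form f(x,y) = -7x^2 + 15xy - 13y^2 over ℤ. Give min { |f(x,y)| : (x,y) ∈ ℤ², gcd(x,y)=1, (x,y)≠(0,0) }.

translate: b→-1 (≡-15 mod 14), so (7,-15,13)→(7,-1,5)
flip: (7,-1,5)→(5,1,7)
reduced (well bottom): (5,1,7) with a≤c, −a<b≤a
well minimum |f| = |-5| = 5 (negative-definite)

5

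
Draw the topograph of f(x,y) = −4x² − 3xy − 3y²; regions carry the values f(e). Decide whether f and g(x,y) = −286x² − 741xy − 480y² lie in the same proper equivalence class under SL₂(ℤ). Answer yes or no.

D₁ = -39, D₂ = -39
f is negative-definite; reduce −f:
−f: flip: (4,3,3)→(3,-3,4)
−f: translate: b→3 (≡-3 mod 6), so (3,-3,4)→(3,3,4)
−f: reduced (well bottom): (3,3,4) with a≤c, −a<b≤a
flip sign back: reduced form of f is (-3,-3,-4)
g is negative-definite; reduce −g:
−g: translate: b→169 (≡741 mod 572), so (286,741,480)→(286,169,25)
−g: flip: (286,169,25)→(25,-169,286)
−g: translate: b→-19 (≡-169 mod 50), so (25,-169,286)→(25,-19,4)
−g: flip: (25,-19,4)→(4,19,25)
−g: translate: b→3 (≡19 mod 8), so (4,19,25)→(4,3,3)
−g: flip: (4,3,3)→(3,-3,4)
−g: translate: b→3 (≡-3 mod 6), so (3,-3,4)→(3,3,4)
−g: reduced (well bottom): (3,3,4) with a≤c, −a<b≤a
flip sign back: reduced form of g is (-3,-3,-4)
reduced forms (-3, -3, -4) vs (-3, -3, -4) ⇒ equivalent

yes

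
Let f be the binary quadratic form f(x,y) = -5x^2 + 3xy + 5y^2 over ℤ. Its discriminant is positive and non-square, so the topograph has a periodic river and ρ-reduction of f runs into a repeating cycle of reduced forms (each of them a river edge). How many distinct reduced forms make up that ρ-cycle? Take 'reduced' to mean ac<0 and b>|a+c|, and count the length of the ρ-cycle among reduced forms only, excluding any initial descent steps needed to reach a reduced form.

D = 109, ⌊√D⌋ = 10
river: ρ → (5,7,-3)
river: ρ → (-3,5,7)
river: ρ → (7,9,-1)
river: ρ → (-1,9,7)
river: ρ → (7,5,-3)
river: ρ → (-3,7,5)
river: ρ → (5,3,-5)
river: ρ → (-5,7,3)
river: ρ → (3,5,-7)
river: ρ → (-7,9,1)
river: ρ → (1,9,-7)
river: ρ → (-7,5,3)
river: ρ → (3,7,-5)
river: ρ → (-5,3,5)
ρ-cycle length = 14 (tail of 0 descent steps not counted)

14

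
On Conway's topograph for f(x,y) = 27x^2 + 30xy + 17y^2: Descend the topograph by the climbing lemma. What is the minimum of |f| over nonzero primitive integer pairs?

translate: b→-24 (≡30 mod 54), so (27,30,17)→(27,-24,14)
flip: (27,-24,14)→(14,24,27)
translate: b→-4 (≡24 mod 28), so (14,24,27)→(14,-4,17)
reduced (well bottom): (14,-4,17) with a≤c, −a<b≤a
well minimum = a = 14

14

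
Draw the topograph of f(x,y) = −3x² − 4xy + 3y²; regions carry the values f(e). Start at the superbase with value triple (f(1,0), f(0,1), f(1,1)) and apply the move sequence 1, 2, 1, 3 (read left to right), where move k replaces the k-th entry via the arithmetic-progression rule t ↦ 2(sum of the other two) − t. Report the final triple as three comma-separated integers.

start (-3,3,-4) = (f(1,0),f(0,1),f(1,1))
replace slot 1: 2·(3+(-4)) − (-3) = 1 → (1,3,-4)
replace slot 2: 2·(1+(-4)) − 3 = -9 → (1,-9,-4)
replace slot 1: 2·((-9)+(-4)) − 1 = -27 → (-27,-9,-4)
replace slot 3: 2·((-27)+(-9)) − (-4) = -68 → (-27,-9,-68)

-27,-9,-68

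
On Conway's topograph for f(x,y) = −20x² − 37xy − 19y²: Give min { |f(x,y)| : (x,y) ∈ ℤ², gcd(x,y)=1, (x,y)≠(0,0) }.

translate: b→-3 (≡37 mod 40), so (20,37,19)→(20,-3,2)
flip: (20,-3,2)→(2,3,20)
translate: b→-1 (≡3 mod 4), so (2,3,20)→(2,-1,19)
reduced (well bottom): (2,-1,19) with a≤c, −a<b≤a
well minimum |f| = |-2| = 2 (negative-definite)

2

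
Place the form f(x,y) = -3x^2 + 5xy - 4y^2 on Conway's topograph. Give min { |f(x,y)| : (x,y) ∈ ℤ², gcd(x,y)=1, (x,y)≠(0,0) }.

translate: b→1 (≡-5 mod 6), so (3,-5,4)→(3,1,2)
flip: (3,1,2)→(2,-1,3)
reduced (well bottom): (2,-1,3) with a≤c, −a<b≤a
well minimum |f| = |-2| = 2 (negative-definite)

2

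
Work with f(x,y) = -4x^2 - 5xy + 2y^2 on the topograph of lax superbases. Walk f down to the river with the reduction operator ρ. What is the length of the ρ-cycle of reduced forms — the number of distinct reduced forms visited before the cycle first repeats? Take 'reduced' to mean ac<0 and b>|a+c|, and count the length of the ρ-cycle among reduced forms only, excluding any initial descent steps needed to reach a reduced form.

D = 57, ⌊√D⌋ = 7
descent: ρ → (2,5,-4)  [lands on river]
river: ρ → (-4,3,3)
river: ρ → (3,3,-4)
river: ρ → (-4,5,2)
river: ρ → (2,7,-1)
river: ρ → (-1,7,2)
ρ-cycle length = 6 (tail of 1 descent step not counted)

6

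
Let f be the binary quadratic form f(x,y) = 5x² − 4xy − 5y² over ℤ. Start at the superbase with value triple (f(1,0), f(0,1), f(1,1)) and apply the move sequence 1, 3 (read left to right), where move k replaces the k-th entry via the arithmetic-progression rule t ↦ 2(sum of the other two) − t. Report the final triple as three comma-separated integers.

start (5,-5,-4) = (f(1,0),f(0,1),f(1,1))
replace slot 1: 2·((-5)+(-4)) − 5 = -23 → (-23,-5,-4)
replace slot 3: 2·((-23)+(-5)) − (-4) = -52 → (-23,-5,-52)

-23,-5,-52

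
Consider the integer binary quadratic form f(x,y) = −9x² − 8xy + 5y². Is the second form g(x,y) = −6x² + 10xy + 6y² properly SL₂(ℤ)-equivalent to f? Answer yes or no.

D₁ = 244, D₂ = 244
river cycle of f (length 22): (5, 8, -9), (-9, 10, 4), (4, 14, -3), (-3, 10, 12), (12, 14, -1), (-1, 14, 12), (12, 10, -3), (-3, 14, 4), (4, 10, -9), (-9, 8, 5), … (12 more)
river cycle of g (length 6): (6, 14, -2), (-2, 14, 6), (6, 10, -6), (-6, 14, 2), (2, 14, -6), (-6, 10, 6)
cycles differ ⇒ inequivalent

no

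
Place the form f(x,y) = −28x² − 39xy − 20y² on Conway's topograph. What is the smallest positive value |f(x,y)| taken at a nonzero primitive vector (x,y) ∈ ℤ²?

translate: b→-17 (≡39 mod 56), so (28,39,20)→(28,-17,9)
flip: (28,-17,9)→(9,17,28)
translate: b→-1 (≡17 mod 18), so (9,17,28)→(9,-1,20)
reduced (well bottom): (9,-1,20) with a≤c, −a<b≤a
well minimum |f| = |-9| = 9 (negative-definite)

9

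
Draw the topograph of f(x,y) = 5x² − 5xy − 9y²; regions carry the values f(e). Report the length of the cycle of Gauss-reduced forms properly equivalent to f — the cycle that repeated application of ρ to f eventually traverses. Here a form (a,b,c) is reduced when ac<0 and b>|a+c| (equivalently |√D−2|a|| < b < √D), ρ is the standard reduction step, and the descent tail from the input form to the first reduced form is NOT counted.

D = 205, ⌊√D⌋ = 14
descent: ρ → (-9,5,5)  [lands on river]
river: ρ → (5,5,-9)
river: ρ → (-9,13,1)
river: ρ → (1,13,-9)
ρ-cycle length = 4 (tail of 1 descent step not counted)

4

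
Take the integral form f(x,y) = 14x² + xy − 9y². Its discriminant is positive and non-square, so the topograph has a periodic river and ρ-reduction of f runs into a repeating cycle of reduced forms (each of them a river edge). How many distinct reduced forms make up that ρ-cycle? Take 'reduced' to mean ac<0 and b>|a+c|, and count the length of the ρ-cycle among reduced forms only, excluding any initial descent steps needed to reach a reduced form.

D = 505, ⌊√D⌋ = 22
descent: ρ → (-9,17,6)  [lands on river]
river: ρ → (6,19,-6)
river: ρ → (-6,17,9)
river: ρ → (9,19,-4)
river: ρ → (-4,21,4)
river: ρ → (4,19,-9)
ρ-cycle length = 6 (tail of 1 descent step not counted)

6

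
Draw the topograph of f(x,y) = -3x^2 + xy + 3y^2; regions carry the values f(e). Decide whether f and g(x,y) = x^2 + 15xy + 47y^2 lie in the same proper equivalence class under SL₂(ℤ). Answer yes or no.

D₁ = 37, D₂ = 37
river cycle of f (length 6): (3, 5, -1), (-1, 5, 3), (3, 1, -3), (-3, 5, 1), (1, 5, -3), (-3, 1, 3)
river cycle of g (length 6): (1, 5, -3), (-3, 1, 3), (3, 5, -1), (-1, 5, 3), (3, 1, -3), (-3, 5, 1)
cycles coincide ⇒ equivalent

yes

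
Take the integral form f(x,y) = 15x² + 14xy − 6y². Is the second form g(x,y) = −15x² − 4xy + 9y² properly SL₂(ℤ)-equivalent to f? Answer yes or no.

D₁ = 556, D₂ = 556
river cycle of f (length 18): (-6, 22, 3), (3, 20, -13), (-13, 6, 10), (10, 14, -9), (-9, 22, 2), (2, 22, -9), (-9, 14, 10), (10, 6, -13), (-13, 20, 3), (3, 22, -6), … (8 more)
river cycle of g (length 18): (9, 22, -2), (-2, 22, 9), (9, 14, -10), (-10, 6, 13), (13, 20, -3), (-3, 22, 6), (6, 14, -15), (-15, 16, 5), (5, 14, -18), (-18, 22, 1), … (8 more)
cycles differ ⇒ inequivalent

no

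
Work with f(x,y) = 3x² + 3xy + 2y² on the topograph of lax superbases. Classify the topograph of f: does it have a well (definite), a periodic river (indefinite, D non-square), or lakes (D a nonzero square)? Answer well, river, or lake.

D = b²−4ac = 3² − 4·3·2 = -15
D < 0 ⇒ definite ⇒ every region one sign ⇒ single well

well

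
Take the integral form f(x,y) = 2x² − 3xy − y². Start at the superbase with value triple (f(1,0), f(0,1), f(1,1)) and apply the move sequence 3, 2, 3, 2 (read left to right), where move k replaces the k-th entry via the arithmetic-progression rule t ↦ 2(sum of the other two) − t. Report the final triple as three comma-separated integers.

start (2,-1,-2) = (f(1,0),f(0,1),f(1,1))
replace slot 3: 2·(2+(-1)) − (-2) = 4 → (2,-1,4)
replace slot 2: 2·(2+4) − (-1) = 13 → (2,13,4)
replace slot 3: 2·(2+13) − 4 = 26 → (2,13,26)
replace slot 2: 2·(2+26) − 13 = 43 → (2,43,26)

2,43,26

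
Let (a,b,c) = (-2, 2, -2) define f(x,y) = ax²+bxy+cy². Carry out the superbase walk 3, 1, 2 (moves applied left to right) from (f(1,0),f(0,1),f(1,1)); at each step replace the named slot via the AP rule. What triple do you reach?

start (-2,-2,-2) = (f(1,0),f(0,1),f(1,1))
replace slot 3: 2·((-2)+(-2)) − (-2) = -6 → (-2,-2,-6)
replace slot 1: 2·((-2)+(-6)) − (-2) = -14 → (-14,-2,-6)
replace slot 2: 2·((-14)+(-6)) − (-2) = -38 → (-14,-38,-6)

-14,-38,-6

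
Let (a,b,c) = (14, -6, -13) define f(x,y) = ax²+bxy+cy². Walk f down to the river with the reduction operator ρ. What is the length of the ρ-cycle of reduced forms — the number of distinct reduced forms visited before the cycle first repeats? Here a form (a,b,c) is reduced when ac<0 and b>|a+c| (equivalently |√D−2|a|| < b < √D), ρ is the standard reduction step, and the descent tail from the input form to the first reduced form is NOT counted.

D = 764, ⌊√D⌋ = 27
descent: ρ → (-13,6,14)  [lands on river]
river: ρ → (14,22,-5)
river: ρ → (-5,18,22)
river: ρ → (22,26,-1)
river: ρ → (-1,26,22)
river: ρ → (22,18,-5)
river: ρ → (-5,22,14)
river: ρ → (14,6,-13)
river: ρ → (-13,20,7)
river: ρ → (7,22,-10)
river: ρ → (-10,18,11)
river: ρ → (11,26,-2)
river: ρ → (-2,26,11)
river: ρ → (11,18,-10)
river: ρ → (-10,22,7)
river: ρ → (7,20,-13)
ρ-cycle length = 16 (tail of 1 descent step not counted)

16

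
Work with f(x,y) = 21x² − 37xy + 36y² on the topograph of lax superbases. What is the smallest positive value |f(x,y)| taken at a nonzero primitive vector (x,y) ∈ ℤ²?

translate: b→5 (≡-37 mod 42), so (21,-37,36)→(21,5,20)
flip: (21,5,20)→(20,-5,21)
reduced (well bottom): (20,-5,21) with a≤c, −a<b≤a
well minimum = a = 20

20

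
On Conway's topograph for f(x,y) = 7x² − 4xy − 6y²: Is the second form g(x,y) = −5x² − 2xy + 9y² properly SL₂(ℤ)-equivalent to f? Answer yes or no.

D₁ = 184, D₂ = 184
river cycle of f (length 12): (-6, 4, 7), (7, 10, -3), (-3, 8, 10), (10, 12, -1), (-1, 12, 10), (10, 8, -3), (-3, 10, 7), (7, 4, -6), (-6, 8, 5), (5, 12, -2), … (2 more)
river cycle of g (length 12): (-5, 8, 6), (6, 4, -7), (-7, 10, 3), (3, 8, -10), (-10, 12, 1), (1, 12, -10), (-10, 8, 3), (3, 10, -7), (-7, 4, 6), (6, 8, -5), … (2 more)
cycles differ ⇒ inequivalent

no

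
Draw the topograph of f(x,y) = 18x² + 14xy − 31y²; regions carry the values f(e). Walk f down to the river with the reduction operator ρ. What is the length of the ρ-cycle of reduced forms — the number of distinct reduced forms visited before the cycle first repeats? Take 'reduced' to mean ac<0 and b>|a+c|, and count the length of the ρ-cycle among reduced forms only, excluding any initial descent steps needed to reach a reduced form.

D = 2428, ⌊√D⌋ = 49
river: ρ → (-31,48,1)
river: ρ → (1,48,-31)
river: ρ → (-31,14,18)
river: ρ → (18,22,-27)
river: ρ → (-27,32,13)
river: ρ → (13,46,-6)
river: ρ → (-6,38,41)
river: ρ → (41,44,-3)
river: ρ → (-3,46,26)
river: ρ → (26,6,-23)
river: ρ → (-23,40,9)
river: ρ → (9,32,-39)
river: ρ → (-39,46,2)
river: ρ → (2,46,-39)
river: ρ → (-39,32,9)
river: ρ → (9,40,-23)
river: ρ → (-23,6,26)
river: ρ → (26,46,-3)
river: ρ → (-3,44,41)
river: ρ → (41,38,-6)
river: ρ → (-6,46,13)
river: ρ → (13,32,-27)
river: ρ → (-27,22,18)
river: ρ → (18,14,-31)
ρ-cycle length = 24 (tail of 0 descent steps not counted)

24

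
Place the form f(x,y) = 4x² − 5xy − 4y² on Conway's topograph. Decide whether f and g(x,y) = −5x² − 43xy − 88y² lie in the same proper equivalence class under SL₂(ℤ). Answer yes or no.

D₁ = 89, D₂ = 89
river cycle of f (length 14): (-4, 5, 4), (4, 3, -5), (-5, 7, 2), (2, 9, -1), (-1, 9, 2), (2, 7, -5), (-5, 3, 4), (4, 5, -4), (-4, 3, 5), (5, 7, -2), … (4 more)
river cycle of g (length 14): (-5, 7, 2), (2, 9, -1), (-1, 9, 2), (2, 7, -5), (-5, 3, 4), (4, 5, -4), (-4, 3, 5), (5, 7, -2), (-2, 9, 1), (1, 9, -2), … (4 more)
cycles coincide ⇒ equivalent

yes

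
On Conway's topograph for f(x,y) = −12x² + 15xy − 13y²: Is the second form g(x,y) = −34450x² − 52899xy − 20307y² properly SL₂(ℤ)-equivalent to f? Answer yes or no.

D₁ = -399, D₂ = -399
f is negative-definite; reduce −f:
−f: translate: b→9 (≡-15 mod 24), so (12,-15,13)→(12,9,10)
−f: flip: (12,9,10)→(10,-9,12)
−f: reduced (well bottom): (10,-9,12) with a≤c, −a<b≤a
flip sign back: reduced form of f is (-10,9,-12)
g is negative-definite; reduce −g:
−g: translate: b→-16001 (≡52899 mod 68900), so (34450,52899,20307)→(34450,-16001,1858)
−g: flip: (34450,-16001,1858)→(1858,16001,34450)
−g: translate: b→1137 (≡16001 mod 3716), so (1858,16001,34450)→(1858,1137,174)
−g: flip: (1858,1137,174)→(174,-1137,1858)
−g: translate: b→-93 (≡-1137 mod 348), so (174,-1137,1858)→(174,-93,13)
−g: flip: (174,-93,13)→(13,93,174)
−g: translate: b→-11 (≡93 mod 26), so (13,93,174)→(13,-11,10)
−g: flip: (13,-11,10)→(10,11,13)
−g: translate: b→-9 (≡11 mod 20), so (10,11,13)→(10,-9,12)
−g: reduced (well bottom): (10,-9,12) with a≤c, −a<b≤a
flip sign back: reduced form of g is (-10,9,-12)
reduced forms (-10, 9, -12) vs (-10, 9, -12) ⇒ equivalent

yes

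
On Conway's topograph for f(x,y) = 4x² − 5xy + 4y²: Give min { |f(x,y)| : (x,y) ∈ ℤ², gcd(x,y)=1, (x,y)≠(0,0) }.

translate: b→3 (≡-5 mod 8), so (4,-5,4)→(4,3,3)
flip: (4,3,3)→(3,-3,4)
translate: b→3 (≡-3 mod 6), so (3,-3,4)→(3,3,4)
reduced (well bottom): (3,3,4) with a≤c, −a<b≤a
well minimum = a = 3

3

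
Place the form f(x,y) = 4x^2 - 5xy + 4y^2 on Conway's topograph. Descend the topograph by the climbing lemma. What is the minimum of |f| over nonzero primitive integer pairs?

translate: b→3 (≡-5 mod 8), so (4,-5,4)→(4,3,3)
flip: (4,3,3)→(3,-3,4)
translate: b→3 (≡-3 mod 6), so (3,-3,4)→(3,3,4)
reduced (well bottom): (3,3,4) with a≤c, −a<b≤a
well minimum = a = 3

3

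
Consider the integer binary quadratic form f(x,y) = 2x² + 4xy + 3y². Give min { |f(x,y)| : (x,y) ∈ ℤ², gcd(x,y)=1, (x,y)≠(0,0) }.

translate: b→0 (≡4 mod 4), so (2,4,3)→(2,0,1)
flip: (2,0,1)→(1,0,2)
reduced (well bottom): (1,0,2) with a≤c, −a<b≤a
well minimum = a = 1

1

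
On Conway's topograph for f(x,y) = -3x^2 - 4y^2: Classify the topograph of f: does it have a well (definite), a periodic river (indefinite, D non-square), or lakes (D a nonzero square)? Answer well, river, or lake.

D = b²−4ac = 0² − 4·(-3)·(-4) = -48
D < 0 ⇒ definite ⇒ every region one sign ⇒ single well

well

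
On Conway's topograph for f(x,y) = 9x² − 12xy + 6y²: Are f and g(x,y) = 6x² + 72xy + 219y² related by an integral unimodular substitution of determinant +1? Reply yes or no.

D₁ = -72, D₂ = -72
f: translate: b→6 (≡-12 mod 18), so (9,-12,6)→(9,6,3)
f: flip: (9,6,3)→(3,-6,9)
f: translate: b→0 (≡-6 mod 6), so (3,-6,9)→(3,0,6)
f: reduced (well bottom): (3,0,6) with a≤c, −a<b≤a
g: translate: b→0 (≡72 mod 12), so (6,72,219)→(6,0,3)
g: flip: (6,0,3)→(3,0,6)
g: reduced (well bottom): (3,0,6) with a≤c, −a<b≤a
reduced forms (3, 0, 6) vs (3, 0, 6) ⇒ equivalent

yes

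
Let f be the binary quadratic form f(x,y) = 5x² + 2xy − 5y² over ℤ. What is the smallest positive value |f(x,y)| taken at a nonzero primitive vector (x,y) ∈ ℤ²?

river: ρ → (-5,8,2)
river: ρ → (2,8,-5)
river: ρ → (-5,2,5)
river: ρ → (5,8,-2)
river: ρ → (-2,8,5)
river: ρ → (5,2,-5)
closes: descent 0, river 6
min |a| on river = 2

2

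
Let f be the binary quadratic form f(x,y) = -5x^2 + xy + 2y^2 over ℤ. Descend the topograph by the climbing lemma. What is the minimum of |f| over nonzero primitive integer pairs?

descent: ρ → (2,3,-4)  [lands on river]
river: ρ → (-4,5,1)
river: ρ → (1,5,-4)
river: ρ → (-4,3,2)
river: ρ → (2,5,-2)
river: ρ → (-2,3,4)
river: ρ → (4,5,-1)
river: ρ → (-1,5,4)
river: ρ → (4,3,-2)
river: ρ → (-2,5,2)
closes: descent 1, river 10
min |a| on river = 1

1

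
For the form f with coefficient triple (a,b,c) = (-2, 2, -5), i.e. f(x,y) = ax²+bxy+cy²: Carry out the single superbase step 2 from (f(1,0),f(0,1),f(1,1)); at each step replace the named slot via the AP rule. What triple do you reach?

start (-2,-5,-5) = (f(1,0),f(0,1),f(1,1))
replace slot 2: 2·((-2)+(-5)) − (-5) = -9 → (-2,-9,-5)

-2,-9,-5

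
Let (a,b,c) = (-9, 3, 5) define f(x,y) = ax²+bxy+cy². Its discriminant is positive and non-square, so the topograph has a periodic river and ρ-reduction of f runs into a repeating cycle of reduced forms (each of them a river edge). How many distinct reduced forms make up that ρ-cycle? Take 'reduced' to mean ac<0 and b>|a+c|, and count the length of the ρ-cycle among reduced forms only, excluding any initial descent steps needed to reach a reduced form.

D = 189, ⌊√D⌋ = 13
descent: ρ → (5,7,-7)  [lands on river]
river: ρ → (-7,7,5)
river: ρ → (5,13,-1)
river: ρ → (-1,13,5)
ρ-cycle length = 4 (tail of 1 descent step not counted)

4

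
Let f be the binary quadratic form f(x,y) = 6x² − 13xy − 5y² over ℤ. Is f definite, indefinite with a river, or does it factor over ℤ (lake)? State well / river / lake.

D = b²−4ac = (-13)² − 4·6·(-5) = 289
D = 17² is a perfect square ⇒ form factors over ℤ ⇒ lakes

lake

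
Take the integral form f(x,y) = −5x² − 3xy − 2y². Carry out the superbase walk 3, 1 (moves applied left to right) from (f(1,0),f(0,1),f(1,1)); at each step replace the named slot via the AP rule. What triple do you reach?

start (-5,-2,-10) = (f(1,0),f(0,1),f(1,1))
replace slot 3: 2·((-5)+(-2)) − (-10) = -4 → (-5,-2,-4)
replace slot 1: 2·((-2)+(-4)) − (-5) = -7 → (-7,-2,-4)

-7,-2,-4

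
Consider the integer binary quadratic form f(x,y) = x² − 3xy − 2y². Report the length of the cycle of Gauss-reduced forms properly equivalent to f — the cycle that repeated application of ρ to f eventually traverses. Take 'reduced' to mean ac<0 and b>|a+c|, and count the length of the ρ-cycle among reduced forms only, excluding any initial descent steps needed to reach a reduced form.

D = 17, ⌊√D⌋ = 4
descent: ρ → (-2,3,1)  [lands on river]
river: ρ → (1,3,-2)
river: ρ → (-2,1,2)
river: ρ → (2,3,-1)
river: ρ → (-1,3,2)
river: ρ → (2,1,-2)
ρ-cycle length = 6 (tail of 1 descent step not counted)

6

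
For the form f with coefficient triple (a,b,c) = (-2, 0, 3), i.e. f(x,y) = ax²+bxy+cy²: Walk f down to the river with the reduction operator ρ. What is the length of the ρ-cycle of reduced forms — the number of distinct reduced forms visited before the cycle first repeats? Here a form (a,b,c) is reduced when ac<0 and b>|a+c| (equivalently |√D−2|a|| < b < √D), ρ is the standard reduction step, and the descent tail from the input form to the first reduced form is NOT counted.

D = 24, ⌊√D⌋ = 4
descent: ρ → (3,0,-2)
descent: ρ → (-2,4,1)  [lands on river]
river: ρ → (1,4,-2)
ρ-cycle length = 2 (tail of 2 descent steps not counted)

2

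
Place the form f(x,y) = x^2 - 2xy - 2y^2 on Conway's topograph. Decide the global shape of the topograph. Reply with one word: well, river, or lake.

D = b²−4ac = (-2)² − 4·1·(-2) = 12
D > 0 non-square ⇒ indefinite ⇒ periodic river

river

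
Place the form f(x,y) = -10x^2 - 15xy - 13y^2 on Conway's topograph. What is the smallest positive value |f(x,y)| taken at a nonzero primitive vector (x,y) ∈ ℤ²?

translate: b→-5 (≡15 mod 20), so (10,15,13)→(10,-5,8)
flip: (10,-5,8)→(8,5,10)
reduced (well bottom): (8,5,10) with a≤c, −a<b≤a
well minimum |f| = |-8| = 8 (negative-definite)

8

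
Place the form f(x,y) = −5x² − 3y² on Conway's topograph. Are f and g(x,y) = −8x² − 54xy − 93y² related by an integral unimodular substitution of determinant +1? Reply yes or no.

D₁ = -60, D₂ = -60
f is negative-definite; reduce −f:
−f: flip: (5,0,3)→(3,0,5)
−f: reduced (well bottom): (3,0,5) with a≤c, −a<b≤a
flip sign back: reduced form of f is (-3,0,-5)
g is negative-definite; reduce −g:
−g: translate: b→6 (≡54 mod 16), so (8,54,93)→(8,6,3)
−g: flip: (8,6,3)→(3,-6,8)
−g: translate: b→0 (≡-6 mod 6), so (3,-6,8)→(3,0,5)
−g: reduced (well bottom): (3,0,5) with a≤c, −a<b≤a
flip sign back: reduced form of g is (-3,0,-5)
reduced forms (-3, 0, -5) vs (-3, 0, -5) ⇒ equivalent

yes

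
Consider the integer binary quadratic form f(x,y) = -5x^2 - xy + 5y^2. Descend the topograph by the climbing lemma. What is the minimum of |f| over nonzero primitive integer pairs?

descent: ρ → (5,1,-5)  [lands on river]
river: ρ → (-5,9,1)
river: ρ → (1,9,-5)
river: ρ → (-5,1,5)
river: ρ → (5,9,-1)
river: ρ → (-1,9,5)
closes: descent 1, river 6
min |a| on river = 1

1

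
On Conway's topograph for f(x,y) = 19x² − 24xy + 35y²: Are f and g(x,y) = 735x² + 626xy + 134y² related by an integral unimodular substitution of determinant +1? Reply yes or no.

D₁ = -2084, D₂ = -2084
f: translate: b→14 (≡-24 mod 38), so (19,-24,35)→(19,14,30)
f: reduced (well bottom): (19,14,30) with a≤c, −a<b≤a
g: flip: (735,626,134)→(134,-626,735)
g: translate: b→-90 (≡-626 mod 268), so (134,-626,735)→(134,-90,19)
g: flip: (134,-90,19)→(19,90,134)
g: translate: b→14 (≡90 mod 38), so (19,90,134)→(19,14,30)
g: reduced (well bottom): (19,14,30) with a≤c, −a<b≤a
reduced forms (19, 14, 30) vs (19, 14, 30) ⇒ equivalent

yes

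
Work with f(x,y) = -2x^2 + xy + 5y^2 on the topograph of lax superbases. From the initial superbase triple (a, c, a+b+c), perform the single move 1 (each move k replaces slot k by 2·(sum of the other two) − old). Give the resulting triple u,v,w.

start (-2,5,4) = (f(1,0),f(0,1),f(1,1))
replace slot 1: 2·(5+4) − (-2) = 20 → (20,5,4)

20,5,4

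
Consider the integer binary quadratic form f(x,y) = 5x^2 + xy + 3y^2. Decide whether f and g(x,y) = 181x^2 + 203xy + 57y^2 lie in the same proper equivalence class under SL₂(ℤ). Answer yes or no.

D₁ = -59, D₂ = -59
f: flip: (5,1,3)→(3,-1,5)
f: reduced (well bottom): (3,-1,5) with a≤c, −a<b≤a
g: translate: b→-159 (≡203 mod 362), so (181,203,57)→(181,-159,35)
g: flip: (181,-159,35)→(35,159,181)
g: translate: b→19 (≡159 mod 70), so (35,159,181)→(35,19,3)
g: flip: (35,19,3)→(3,-19,35)
g: translate: b→-1 (≡-19 mod 6), so (3,-19,35)→(3,-1,5)
g: reduced (well bottom): (3,-1,5) with a≤c, −a<b≤a
reduced forms (3, -1, 5) vs (3, -1, 5) ⇒ equivalent

yes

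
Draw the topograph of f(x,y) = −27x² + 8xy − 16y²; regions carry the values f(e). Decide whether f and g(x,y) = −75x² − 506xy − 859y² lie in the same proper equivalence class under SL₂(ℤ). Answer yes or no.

D₁ = -1664, D₂ = -1664
f is negative-definite; reduce −f:
−f: flip: (27,-8,16)→(16,8,27)
−f: reduced (well bottom): (16,8,27) with a≤c, −a<b≤a
flip sign back: reduced form of f is (-16,-8,-27)
g is negative-definite; reduce −g:
−g: translate: b→56 (≡506 mod 150), so (75,506,859)→(75,56,16)
−g: flip: (75,56,16)→(16,-56,75)
−g: translate: b→8 (≡-56 mod 32), so (16,-56,75)→(16,8,27)
−g: reduced (well bottom): (16,8,27) with a≤c, −a<b≤a
flip sign back: reduced form of g is (-16,-8,-27)
reduced forms (-16, -8, -27) vs (-16, -8, -27) ⇒ equivalent

yes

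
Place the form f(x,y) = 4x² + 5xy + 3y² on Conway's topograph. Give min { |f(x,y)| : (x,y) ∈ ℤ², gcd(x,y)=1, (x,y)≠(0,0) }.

translate: b→-3 (≡5 mod 8), so (4,5,3)→(4,-3,2)
flip: (4,-3,2)→(2,3,4)
translate: b→-1 (≡3 mod 4), so (2,3,4)→(2,-1,3)
reduced (well bottom): (2,-1,3) with a≤c, −a<b≤a
well minimum = a = 2

2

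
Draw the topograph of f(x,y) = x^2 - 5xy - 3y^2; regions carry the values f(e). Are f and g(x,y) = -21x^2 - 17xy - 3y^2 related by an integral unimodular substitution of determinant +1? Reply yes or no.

D₁ = 37, D₂ = 37
river cycle of f (length 6): (-3, 5, 1), (1, 5, -3), (-3, 1, 3), (3, 5, -1), (-1, 5, 3), (3, 1, -3)
river cycle of g (length 6): (-3, 5, 1), (1, 5, -3), (-3, 1, 3), (3, 5, -1), (-1, 5, 3), (3, 1, -3)
cycles coincide ⇒ equivalent

yes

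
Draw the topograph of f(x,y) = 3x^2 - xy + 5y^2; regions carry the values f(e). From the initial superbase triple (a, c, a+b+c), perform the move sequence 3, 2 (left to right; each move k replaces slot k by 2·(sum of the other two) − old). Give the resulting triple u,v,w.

start (3,5,7) = (f(1,0),f(0,1),f(1,1))
replace slot 3: 2·(3+5) − 7 = 9 → (3,5,9)
replace slot 2: 2·(3+9) − 5 = 19 → (3,19,9)

3,19,9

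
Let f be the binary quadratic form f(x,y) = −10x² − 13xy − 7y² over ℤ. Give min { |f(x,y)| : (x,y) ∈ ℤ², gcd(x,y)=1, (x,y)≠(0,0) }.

translate: b→-7 (≡13 mod 20), so (10,13,7)→(10,-7,4)
flip: (10,-7,4)→(4,7,10)
translate: b→-1 (≡7 mod 8), so (4,7,10)→(4,-1,7)
reduced (well bottom): (4,-1,7) with a≤c, −a<b≤a
well minimum |f| = |-4| = 4 (negative-definite)

4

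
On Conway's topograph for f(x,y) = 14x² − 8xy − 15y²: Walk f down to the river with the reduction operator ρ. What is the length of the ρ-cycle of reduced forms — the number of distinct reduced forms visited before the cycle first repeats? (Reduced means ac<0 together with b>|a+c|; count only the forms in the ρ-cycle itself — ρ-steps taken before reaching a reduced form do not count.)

D = 904, ⌊√D⌋ = 30
descent: ρ → (-15,8,14)  [lands on river]
river: ρ → (14,20,-9)
river: ρ → (-9,16,18)
river: ρ → (18,20,-7)
river: ρ → (-7,22,15)
river: ρ → (15,8,-14)
river: ρ → (-14,20,9)
river: ρ → (9,16,-18)
river: ρ → (-18,20,7)
river: ρ → (7,22,-15)
ρ-cycle length = 10 (tail of 1 descent step not counted)

10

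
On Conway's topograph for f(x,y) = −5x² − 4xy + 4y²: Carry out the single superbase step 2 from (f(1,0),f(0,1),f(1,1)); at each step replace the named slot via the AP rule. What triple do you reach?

start (-5,4,-5) = (f(1,0),f(0,1),f(1,1))
replace slot 2: 2·((-5)+(-5)) − 4 = -24 → (-5,-24,-5)

-5,-24,-5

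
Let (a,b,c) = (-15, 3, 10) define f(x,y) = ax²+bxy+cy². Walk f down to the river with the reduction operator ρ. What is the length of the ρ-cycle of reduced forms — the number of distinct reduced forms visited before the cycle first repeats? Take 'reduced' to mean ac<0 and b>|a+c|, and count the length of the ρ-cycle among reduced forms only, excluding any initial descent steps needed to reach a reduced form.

D = 609, ⌊√D⌋ = 24
descent: ρ → (10,17,-8)  [lands on river]
river: ρ → (-8,15,12)
river: ρ → (12,9,-11)
river: ρ → (-11,13,10)
river: ρ → (10,7,-14)
river: ρ → (-14,21,3)
river: ρ → (3,21,-14)
river: ρ → (-14,7,10)
river: ρ → (10,13,-11)
river: ρ → (-11,9,12)
river: ρ → (12,15,-8)
river: ρ → (-8,17,10)
river: ρ → (10,23,-2)
river: ρ → (-2,21,21)
river: ρ → (21,21,-2)
river: ρ → (-2,23,10)
ρ-cycle length = 16 (tail of 1 descent step not counted)

16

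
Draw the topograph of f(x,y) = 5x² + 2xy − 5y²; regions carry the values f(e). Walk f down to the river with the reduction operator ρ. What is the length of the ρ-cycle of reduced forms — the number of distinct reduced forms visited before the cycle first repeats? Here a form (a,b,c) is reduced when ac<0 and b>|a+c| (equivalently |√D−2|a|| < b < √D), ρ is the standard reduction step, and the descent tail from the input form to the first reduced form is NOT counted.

D = 104, ⌊√D⌋ = 10
river: ρ → (-5,8,2)
river: ρ → (2,8,-5)
river: ρ → (-5,2,5)
river: ρ → (5,8,-2)
river: ρ → (-2,8,5)
river: ρ → (5,2,-5)
ρ-cycle length = 6 (tail of 0 descent steps not counted)

6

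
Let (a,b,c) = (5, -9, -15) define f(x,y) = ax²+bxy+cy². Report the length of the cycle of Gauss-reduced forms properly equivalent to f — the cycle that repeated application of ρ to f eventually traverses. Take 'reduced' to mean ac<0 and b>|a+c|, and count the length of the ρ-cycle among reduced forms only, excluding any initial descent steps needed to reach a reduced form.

D = 381, ⌊√D⌋ = 19
descent: ρ → (-15,9,5)
descent: ρ → (5,11,-13)  [lands on river]
river: ρ → (-13,15,3)
river: ρ → (3,15,-13)
river: ρ → (-13,11,5)
river: ρ → (5,19,-1)
river: ρ → (-1,19,5)
ρ-cycle length = 6 (tail of 2 descent steps not counted)

6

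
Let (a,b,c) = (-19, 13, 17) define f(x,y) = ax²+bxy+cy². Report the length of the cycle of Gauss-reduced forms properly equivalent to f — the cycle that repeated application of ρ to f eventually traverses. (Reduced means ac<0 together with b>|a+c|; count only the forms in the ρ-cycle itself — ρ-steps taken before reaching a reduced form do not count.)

D = 1461, ⌊√D⌋ = 38
river: ρ → (17,21,-15)
river: ρ → (-15,9,23)
river: ρ → (23,37,-1)
river: ρ → (-1,37,23)
river: ρ → (23,9,-15)
river: ρ → (-15,21,17)
river: ρ → (17,13,-19)
river: ρ → (-19,25,11)
river: ρ → (11,19,-25)
river: ρ → (-25,31,5)
river: ρ → (5,29,-31)
river: ρ → (-31,33,3)
river: ρ → (3,33,-31)
river: ρ → (-31,29,5)
river: ρ → (5,31,-25)
river: ρ → (-25,19,11)
river: ρ → (11,25,-19)
river: ρ → (-19,13,17)
ρ-cycle length = 18 (tail of 0 descent steps not counted)

18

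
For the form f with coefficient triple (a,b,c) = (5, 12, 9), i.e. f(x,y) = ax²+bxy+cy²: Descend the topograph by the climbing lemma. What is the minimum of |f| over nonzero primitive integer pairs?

translate: b→2 (≡12 mod 10), so (5,12,9)→(5,2,2)
flip: (5,2,2)→(2,-2,5)
translate: b→2 (≡-2 mod 4), so (2,-2,5)→(2,2,5)
reduced (well bottom): (2,2,5) with a≤c, −a<b≤a
well minimum = a = 2

2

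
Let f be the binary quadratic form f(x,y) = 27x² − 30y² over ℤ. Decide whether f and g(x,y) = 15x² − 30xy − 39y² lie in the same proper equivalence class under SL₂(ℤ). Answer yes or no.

D₁ = 3240, D₂ = 3240
river cycle of f (length 2): (27, 54, -3), (-3, 54, 27)
river cycle of g (length 4): (-39, 30, 15), (15, 30, -39), (-39, 48, 6), (6, 48, -39)
cycles differ ⇒ inequivalent

no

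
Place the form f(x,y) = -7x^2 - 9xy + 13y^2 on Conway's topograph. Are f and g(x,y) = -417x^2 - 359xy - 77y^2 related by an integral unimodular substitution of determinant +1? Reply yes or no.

D₁ = 445, D₂ = 445
river cycle of f (length 6): (13, 9, -7), (-7, 19, 3), (3, 17, -13), (-13, 9, 7), (7, 19, -3), (-3, 17, 13)
river cycle of g (length 6): (-7, 19, 3), (3, 17, -13), (-13, 9, 7), (7, 19, -3), (-3, 17, 13), (13, 9, -7)
cycles coincide ⇒ equivalent

yes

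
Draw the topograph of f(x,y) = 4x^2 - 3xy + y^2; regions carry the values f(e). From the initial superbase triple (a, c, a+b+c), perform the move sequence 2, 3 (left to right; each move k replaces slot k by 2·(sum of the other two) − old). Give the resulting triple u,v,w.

start (4,1,2) = (f(1,0),f(0,1),f(1,1))
replace slot 2: 2·(4+2) − 1 = 11 → (4,11,2)
replace slot 3: 2·(4+11) − 2 = 28 → (4,11,28)

4,11,28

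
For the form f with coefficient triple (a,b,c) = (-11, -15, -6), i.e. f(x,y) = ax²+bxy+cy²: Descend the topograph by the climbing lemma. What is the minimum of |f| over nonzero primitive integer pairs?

translate: b→-7 (≡15 mod 22), so (11,15,6)→(11,-7,2)
flip: (11,-7,2)→(2,7,11)
translate: b→-1 (≡7 mod 4), so (2,7,11)→(2,-1,5)
reduced (well bottom): (2,-1,5) with a≤c, −a<b≤a
well minimum |f| = |-2| = 2 (negative-definite)

2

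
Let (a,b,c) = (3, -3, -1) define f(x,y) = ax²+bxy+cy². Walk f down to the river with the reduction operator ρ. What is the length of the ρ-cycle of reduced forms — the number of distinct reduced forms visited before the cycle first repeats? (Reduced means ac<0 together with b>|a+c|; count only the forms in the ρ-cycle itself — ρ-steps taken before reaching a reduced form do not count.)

D = 21, ⌊√D⌋ = 4
descent: ρ → (-1,3,3)  [lands on river]
river: ρ → (3,3,-1)
ρ-cycle length = 2 (tail of 1 descent step not counted)

2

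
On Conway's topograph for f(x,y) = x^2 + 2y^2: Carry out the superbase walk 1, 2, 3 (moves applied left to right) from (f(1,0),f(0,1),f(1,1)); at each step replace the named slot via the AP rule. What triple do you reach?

start (1,2,3) = (f(1,0),f(0,1),f(1,1))
replace slot 1: 2·(2+3) − 1 = 9 → (9,2,3)
replace slot 2: 2·(9+3) − 2 = 22 → (9,22,3)
replace slot 3: 2·(9+22) − 3 = 59 → (9,22,59)

9,22,59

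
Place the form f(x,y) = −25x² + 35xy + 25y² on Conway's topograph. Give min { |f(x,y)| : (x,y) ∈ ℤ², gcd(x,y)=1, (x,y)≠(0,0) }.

river: ρ → (25,15,-35)
river: ρ → (-35,55,5)
river: ρ → (5,55,-35)
river: ρ → (-35,15,25)
river: ρ → (25,35,-25)
river: ρ → (-25,15,35)
river: ρ → (35,55,-5)
river: ρ → (-5,55,35)
river: ρ → (35,15,-25)
river: ρ → (-25,35,25)
closes: descent 0, river 10
min |a| on river = 5

5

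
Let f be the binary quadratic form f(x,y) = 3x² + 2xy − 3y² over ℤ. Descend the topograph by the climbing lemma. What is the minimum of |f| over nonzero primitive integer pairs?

river: ρ → (-3,4,2)
river: ρ → (2,4,-3)
river: ρ → (-3,2,3)
river: ρ → (3,4,-2)
river: ρ → (-2,4,3)
river: ρ → (3,2,-3)
closes: descent 0, river 6
min |a| on river = 2

2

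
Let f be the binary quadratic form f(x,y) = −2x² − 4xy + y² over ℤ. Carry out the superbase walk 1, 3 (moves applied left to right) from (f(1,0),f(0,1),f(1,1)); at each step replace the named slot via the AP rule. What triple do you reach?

start (-2,1,-5) = (f(1,0),f(0,1),f(1,1))
replace slot 1: 2·(1+(-5)) − (-2) = -6 → (-6,1,-5)
replace slot 3: 2·((-6)+1) − (-5) = -5 → (-6,1,-5)

-6,1,-5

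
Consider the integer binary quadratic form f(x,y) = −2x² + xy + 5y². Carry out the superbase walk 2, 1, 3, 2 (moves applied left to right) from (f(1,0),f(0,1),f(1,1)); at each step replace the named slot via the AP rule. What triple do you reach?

start (-2,5,4) = (f(1,0),f(0,1),f(1,1))
replace slot 2: 2·((-2)+4) − 5 = -1 → (-2,-1,4)
replace slot 1: 2·((-1)+4) − (-2) = 8 → (8,-1,4)
replace slot 3: 2·(8+(-1)) − 4 = 10 → (8,-1,10)
replace slot 2: 2·(8+10) − (-1) = 37 → (8,37,10)

8,37,10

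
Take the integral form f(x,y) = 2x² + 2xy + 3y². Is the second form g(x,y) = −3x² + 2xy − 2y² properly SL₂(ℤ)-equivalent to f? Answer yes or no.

D₁ = -20, D₂ = -20
f: reduced (well bottom): (2,2,3) with a≤c, −a<b≤a
g is negative-definite; reduce −g:
−g: flip: (3,-2,2)→(2,2,3)
−g: reduced (well bottom): (2,2,3) with a≤c, −a<b≤a
flip sign back: reduced form of g is (-2,-2,-3)
reduced forms (2, 2, 3) vs (-2, -2, -3) ⇒ inequivalent

no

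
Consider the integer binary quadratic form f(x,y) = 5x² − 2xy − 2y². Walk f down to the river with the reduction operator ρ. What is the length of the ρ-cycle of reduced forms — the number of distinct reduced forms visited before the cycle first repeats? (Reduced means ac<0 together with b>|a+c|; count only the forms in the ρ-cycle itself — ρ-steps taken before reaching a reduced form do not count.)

D = 44, ⌊√D⌋ = 6
descent: ρ → (-2,6,1)  [lands on river]
river: ρ → (1,6,-2)
ρ-cycle length = 2 (tail of 1 descent step not counted)

2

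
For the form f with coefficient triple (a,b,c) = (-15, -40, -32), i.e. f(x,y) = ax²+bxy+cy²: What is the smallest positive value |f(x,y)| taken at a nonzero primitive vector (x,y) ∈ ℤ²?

translate: b→10 (≡40 mod 30), so (15,40,32)→(15,10,7)
flip: (15,10,7)→(7,-10,15)
translate: b→4 (≡-10 mod 14), so (7,-10,15)→(7,4,12)
reduced (well bottom): (7,4,12) with a≤c, −a<b≤a
well minimum |f| = |-7| = 7 (negative-definite)

7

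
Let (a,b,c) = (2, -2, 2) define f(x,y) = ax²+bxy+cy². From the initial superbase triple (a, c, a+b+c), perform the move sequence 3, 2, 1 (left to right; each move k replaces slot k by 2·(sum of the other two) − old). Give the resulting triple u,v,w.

start (2,2,2) = (f(1,0),f(0,1),f(1,1))
replace slot 3: 2·(2+2) − 2 = 6 → (2,2,6)
replace slot 2: 2·(2+6) − 2 = 14 → (2,14,6)
replace slot 1: 2·(14+6) − 2 = 38 → (38,14,6)

38,14,6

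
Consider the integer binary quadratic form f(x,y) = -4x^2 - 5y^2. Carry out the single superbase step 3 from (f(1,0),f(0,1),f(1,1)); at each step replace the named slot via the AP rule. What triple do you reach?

start (-4,-5,-9) = (f(1,0),f(0,1),f(1,1))
replace slot 3: 2·((-4)+(-5)) − (-9) = -9 → (-4,-5,-9)

-4,-5,-9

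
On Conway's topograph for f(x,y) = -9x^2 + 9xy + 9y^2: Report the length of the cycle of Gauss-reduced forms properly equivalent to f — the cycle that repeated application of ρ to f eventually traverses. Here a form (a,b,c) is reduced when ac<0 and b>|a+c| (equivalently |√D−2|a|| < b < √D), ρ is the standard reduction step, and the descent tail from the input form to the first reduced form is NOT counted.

D = 405, ⌊√D⌋ = 20
river: ρ → (9,9,-9)
river: ρ → (-9,9,9)
ρ-cycle length = 2 (tail of 0 descent steps not counted)

2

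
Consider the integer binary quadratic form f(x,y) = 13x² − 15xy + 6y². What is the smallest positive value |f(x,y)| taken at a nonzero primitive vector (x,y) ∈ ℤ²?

translate: b→11 (≡-15 mod 26), so (13,-15,6)→(13,11,4)
flip: (13,11,4)→(4,-11,13)
translate: b→-3 (≡-11 mod 8), so (4,-11,13)→(4,-3,6)
reduced (well bottom): (4,-3,6) with a≤c, −a<b≤a
well minimum = a = 4

4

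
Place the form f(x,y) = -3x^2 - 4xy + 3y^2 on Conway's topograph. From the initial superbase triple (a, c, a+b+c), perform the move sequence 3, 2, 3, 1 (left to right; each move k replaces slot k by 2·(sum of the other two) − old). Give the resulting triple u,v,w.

start (-3,3,-4) = (f(1,0),f(0,1),f(1,1))
replace slot 3: 2·((-3)+3) − (-4) = 4 → (-3,3,4)
replace slot 2: 2·((-3)+4) − 3 = -1 → (-3,-1,4)
replace slot 3: 2·((-3)+(-1)) − 4 = -12 → (-3,-1,-12)
replace slot 1: 2·((-1)+(-12)) − (-3) = -23 → (-23,-1,-12)

-23,-1,-12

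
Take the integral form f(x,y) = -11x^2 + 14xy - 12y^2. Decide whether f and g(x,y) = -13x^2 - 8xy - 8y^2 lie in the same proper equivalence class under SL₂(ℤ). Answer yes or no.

D₁ = -332, D₂ = -352
discriminants differ ⇒ not SL₂(ℤ)-equivalent

no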